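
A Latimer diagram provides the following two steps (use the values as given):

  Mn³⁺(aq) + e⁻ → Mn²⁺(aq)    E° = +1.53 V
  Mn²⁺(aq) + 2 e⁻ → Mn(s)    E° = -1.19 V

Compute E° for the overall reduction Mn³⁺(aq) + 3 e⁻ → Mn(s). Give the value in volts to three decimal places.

-0.283 V

Since ΔG° = −nFE° is additive over sequential reductions, n₃E°₃ = n₁E°₁ + n₂E°₂.
E°₃ = (1×+1.53 + 2×-1.19) / 3 = (-0.850) / 3 = -0.283 V.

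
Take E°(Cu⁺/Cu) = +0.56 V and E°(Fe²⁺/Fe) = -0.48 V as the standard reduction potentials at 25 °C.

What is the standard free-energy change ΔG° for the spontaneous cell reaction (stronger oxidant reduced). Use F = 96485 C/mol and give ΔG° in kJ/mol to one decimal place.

Cu⁺/Cu (E° = +0.56 V) is the cathode; Fe²⁺/Fe (E° = -0.48 V) is the anode, so E°cell = +1.04 V.
Balancing electrons gives n = 2 (lcm of 1 and 2).
ΔG° = −nFE° = −(2)(96485)(+1.04) = -200,689 J = -200.7 kJ/mol.

-200.7 kJ/mol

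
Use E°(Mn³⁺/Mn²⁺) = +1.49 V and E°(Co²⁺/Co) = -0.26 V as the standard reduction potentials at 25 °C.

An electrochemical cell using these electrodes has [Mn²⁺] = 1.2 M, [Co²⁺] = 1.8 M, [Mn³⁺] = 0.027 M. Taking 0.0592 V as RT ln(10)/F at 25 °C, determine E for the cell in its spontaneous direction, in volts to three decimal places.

Mn³⁺/Mn²⁺ is the cathode (higher E°), Co²⁺/Co the anode: E°cell = +1.49 − (-0.26) = +1.75 V, n = 2.
Overall: 2 Mn³⁺(aq) + Co(s) → 2 Mn²⁺(aq) + Co²⁺(aq)
Q = [Mn²⁺]^2·[Co²⁺] / ([Mn³⁺]^2); log Q = 3.551.
E = E° − (0.0592/n) log Q = +1.75 − (0.0592/2)(3.551) = +1.645 V.

+1.645 V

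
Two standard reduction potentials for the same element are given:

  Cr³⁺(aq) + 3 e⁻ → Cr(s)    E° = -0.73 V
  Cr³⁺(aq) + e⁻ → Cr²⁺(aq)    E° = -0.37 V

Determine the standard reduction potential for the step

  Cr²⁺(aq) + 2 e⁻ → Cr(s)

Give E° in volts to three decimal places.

-0.910 V

Sequential free energies add, so n₃E°₃ = n₁E°₁ + n₂E°₂.
With n₃ = 3, and the known step contributing 1×(-0.37) V, the unknown satisfies 2·E° = 3×(-0.73) − 1×(-0.37) = -1.820.
E° = -1.820 / 2 = -0.910 V.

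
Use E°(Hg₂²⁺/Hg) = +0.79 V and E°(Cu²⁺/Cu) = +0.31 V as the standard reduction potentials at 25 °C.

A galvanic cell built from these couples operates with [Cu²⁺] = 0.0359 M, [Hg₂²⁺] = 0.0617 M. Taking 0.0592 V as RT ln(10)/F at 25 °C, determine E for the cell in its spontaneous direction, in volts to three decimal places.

Hg₂²⁺/Hg is the cathode (higher E°), Cu²⁺/Cu the anode: E°cell = +0.79 − (+0.31) = +0.48 V, n = 2.
Overall: Hg₂²⁺(aq) + Cu(s) → 2 Hg(l) + Cu²⁺(aq)
Q = [Cu²⁺] / ([Hg₂²⁺]); log Q = -0.235.
E = E° − (0.0592/n) log Q = +0.48 − (0.0592/2)(-0.235) = +0.487 V.

+0.487 V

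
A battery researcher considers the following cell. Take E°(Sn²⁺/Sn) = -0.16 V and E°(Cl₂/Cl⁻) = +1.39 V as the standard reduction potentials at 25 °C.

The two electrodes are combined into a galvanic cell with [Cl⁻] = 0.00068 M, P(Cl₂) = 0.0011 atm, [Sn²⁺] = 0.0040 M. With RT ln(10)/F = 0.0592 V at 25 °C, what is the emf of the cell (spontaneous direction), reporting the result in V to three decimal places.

+1.721 V

Cl₂/Cl⁻ is the cathode (higher E°), Sn²⁺/Sn the anode: E°cell = +1.39 − (-0.16) = +1.55 V, n = 2.
Overall: Cl₂(g) + Sn(s) → 2 Cl⁻(aq) + Sn²⁺(aq)
Q = [Cl⁻]^2·[Sn²⁺] / (P(Cl₂)); log Q = -5.774.
E = E° − (0.0592/n) log Q = +1.55 − (0.0592/2)(-5.774) = +1.721 V.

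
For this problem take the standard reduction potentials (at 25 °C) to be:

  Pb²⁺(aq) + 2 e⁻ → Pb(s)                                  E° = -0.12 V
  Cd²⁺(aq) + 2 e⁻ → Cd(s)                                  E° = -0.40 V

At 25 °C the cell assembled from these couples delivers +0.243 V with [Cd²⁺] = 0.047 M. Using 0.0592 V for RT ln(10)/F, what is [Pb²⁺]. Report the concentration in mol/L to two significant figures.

0.0026 M

Pb²⁺/Pb is the cathode, Cd²⁺/Cd the anode: E°cell = +0.28 V, n = 2.
Overall reaction: Pb²⁺(aq) + Cd(s) → Pb(s) + Cd²⁺(aq); Q = [Cd²⁺]^1/[Pb²⁺]^1.
From E = E° − (0.0592/n) log Q: log Q = (E° − E)·n/0.0592 = (+0.28 − (+0.243))·2/0.0592 = 1.2500.
So 1·log[Pb²⁺] = 1·log(0.047) − log Q = -1.3279 − (1.2500) = -2.5779; [Pb²⁺] = 10^(-2.5779) ≈ 0.0026 M.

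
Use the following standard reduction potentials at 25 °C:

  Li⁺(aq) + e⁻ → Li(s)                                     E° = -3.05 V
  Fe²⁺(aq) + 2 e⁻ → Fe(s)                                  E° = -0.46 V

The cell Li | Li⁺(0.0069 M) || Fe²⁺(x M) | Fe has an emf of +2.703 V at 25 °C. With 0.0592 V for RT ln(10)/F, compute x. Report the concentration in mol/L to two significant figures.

Fe²⁺/Fe is the cathode, Li⁺/Li the anode: E°cell = +2.59 V, n = 2.
Overall reaction: Fe²⁺(aq) + 2 Li(s) → Fe(s) + 2 Li⁺(aq); Q = [Li⁺]^2/[Fe²⁺]^1.
From E = E° − (0.0592/n) log Q: log Q = (E° − E)·n/0.0592 = (+2.59 − (+2.703))·2/0.0592 = -3.8176.
So 1·log[Fe²⁺] = 2·log(0.0069) − log Q = -4.3223 − (-3.8176) = -0.5047; [Fe²⁺] = 10^(-0.5047) ≈ 0.31 M.

0.31 M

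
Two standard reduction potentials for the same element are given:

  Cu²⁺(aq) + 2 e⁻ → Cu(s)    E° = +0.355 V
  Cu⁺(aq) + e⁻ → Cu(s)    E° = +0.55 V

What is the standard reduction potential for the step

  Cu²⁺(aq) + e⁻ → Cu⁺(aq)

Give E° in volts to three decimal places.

+0.160 V

Sequential free energies add, so n₃E°₃ = n₁E°₁ + n₂E°₂.
With n₃ = 2, and the known step contributing 1×(+0.55) V, the unknown satisfies 1·E° = 2×(+0.355) − 1×(+0.55) = +0.160.
E° = +0.160 / 1 = +0.160 V.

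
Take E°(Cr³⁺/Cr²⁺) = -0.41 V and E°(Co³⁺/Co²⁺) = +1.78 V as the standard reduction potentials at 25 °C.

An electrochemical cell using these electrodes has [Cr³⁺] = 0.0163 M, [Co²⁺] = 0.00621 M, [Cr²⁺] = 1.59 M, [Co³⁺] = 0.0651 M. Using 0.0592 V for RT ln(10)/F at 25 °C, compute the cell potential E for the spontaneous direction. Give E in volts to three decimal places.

Co³⁺/Co²⁺ is the cathode (higher E°), Cr³⁺/Cr²⁺ the anode: E°cell = +1.78 − (-0.41) = +2.19 V, n = 1.
Overall: Co³⁺(aq) + Cr²⁺(aq) → Co²⁺(aq) + Cr³⁺(aq)
Q = [Co²⁺]·[Cr³⁺] / ([Co³⁺]·[Cr²⁺]); log Q = -3.010.
E = E° − (0.0592/n) log Q = +2.19 − (0.0592/1)(-3.010) = +2.368 V.

+2.368 V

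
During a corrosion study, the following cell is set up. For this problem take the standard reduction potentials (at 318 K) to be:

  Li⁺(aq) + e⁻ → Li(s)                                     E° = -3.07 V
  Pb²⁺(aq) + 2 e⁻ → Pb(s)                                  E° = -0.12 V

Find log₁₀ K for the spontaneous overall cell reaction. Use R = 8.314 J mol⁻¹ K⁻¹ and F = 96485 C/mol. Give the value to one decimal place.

93.5

Cathode: Pb²⁺/Pb; anode: Li⁺/Li. E°cell = (-0.12) − (-3.07) = +2.95 V, with n = 2.
ΔG° = −nFE° = −RT ln K, so ln K = nFE°/(RT) = (2)(96485)(+2.95) / ((8.314)(318)) = 215.315.
log₁₀ K = 215.315 / ln 10 = 93.5.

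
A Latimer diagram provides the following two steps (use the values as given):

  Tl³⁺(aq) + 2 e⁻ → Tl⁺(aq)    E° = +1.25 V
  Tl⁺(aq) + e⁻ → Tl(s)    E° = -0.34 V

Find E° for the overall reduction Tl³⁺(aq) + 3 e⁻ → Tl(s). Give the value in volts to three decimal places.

+0.720 V

Since ΔG° = −nFE° is additive over sequential reductions, n₃E°₃ = n₁E°₁ + n₂E°₂.
E°₃ = (2×+1.25 + 1×-0.34) / 3 = (+2.160) / 3 = +0.720 V.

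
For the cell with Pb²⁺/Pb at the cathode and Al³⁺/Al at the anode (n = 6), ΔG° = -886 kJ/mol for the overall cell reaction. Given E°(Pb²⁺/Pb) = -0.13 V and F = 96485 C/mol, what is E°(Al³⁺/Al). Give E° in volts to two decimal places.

-1.66 V

E°cell = −ΔG°/(nF) = −(-886×10³)/((6)(96485)) = +1.530 V.
Since Pb²⁺/Pb is the cathode and Al³⁺/Al the anode, E°cell = E°(Pb²⁺/Pb) − E°(Al³⁺/Al).
So E°(Al³⁺/Al) = E°(Pb²⁺/Pb) − E°cell = (-0.13) − (+1.530) = -1.66 V.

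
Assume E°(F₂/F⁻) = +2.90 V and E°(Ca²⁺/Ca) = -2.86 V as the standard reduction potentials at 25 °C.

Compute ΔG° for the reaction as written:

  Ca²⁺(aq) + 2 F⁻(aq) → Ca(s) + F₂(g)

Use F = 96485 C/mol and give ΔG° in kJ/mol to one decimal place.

As written, Ca²⁺/Ca is reduced (cathode) and F₂/F⁻ is oxidised (anode), so E°cell = (-2.86) − (+2.90) = -5.76 V.
Balancing electrons gives n = 2.
ΔG° = −nFE° = −(2)(96485)(-5.76) = 1,111,507 J = +1111.5 kJ/mol.

+1111.5 kJ/mol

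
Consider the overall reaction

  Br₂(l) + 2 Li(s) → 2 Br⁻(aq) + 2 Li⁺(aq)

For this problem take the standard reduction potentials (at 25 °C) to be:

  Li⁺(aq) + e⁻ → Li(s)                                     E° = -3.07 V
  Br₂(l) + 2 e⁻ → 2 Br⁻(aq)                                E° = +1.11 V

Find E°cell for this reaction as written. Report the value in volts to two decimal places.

The Br₂/Br⁻ couple has the higher reduction potential, so it is the cathode; Li⁺/Li is oxidised at the anode.
E°cell = E°(cathode) − E°(anode) = (+1.11) − (-3.07) = +4.18 V.
Since E°cell > 0, the reaction is spontaneous under standard conditions.

+4.18 V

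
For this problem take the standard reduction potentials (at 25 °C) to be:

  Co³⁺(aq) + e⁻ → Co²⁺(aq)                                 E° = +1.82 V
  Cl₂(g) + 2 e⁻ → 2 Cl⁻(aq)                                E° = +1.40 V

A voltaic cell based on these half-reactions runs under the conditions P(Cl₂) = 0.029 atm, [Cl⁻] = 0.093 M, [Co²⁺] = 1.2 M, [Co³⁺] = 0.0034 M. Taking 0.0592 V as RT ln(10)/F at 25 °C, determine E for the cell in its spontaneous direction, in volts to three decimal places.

Co³⁺/Co²⁺ is the cathode (higher E°), Cl₂/Cl⁻ the anode: E°cell = +1.82 − (+1.40) = +0.42 V, n = 2.
Overall: 2 Co³⁺(aq) + 2 Cl⁻(aq) → 2 Co²⁺(aq) + Cl₂(g)
Q = [Co²⁺]^2·P(Cl₂) / ([Co³⁺]^2·[Cl⁻]^2); log Q = 5.621.
E = E° − (0.0592/n) log Q = +0.42 − (0.0592/2)(5.621) = +0.254 V.

+0.254 V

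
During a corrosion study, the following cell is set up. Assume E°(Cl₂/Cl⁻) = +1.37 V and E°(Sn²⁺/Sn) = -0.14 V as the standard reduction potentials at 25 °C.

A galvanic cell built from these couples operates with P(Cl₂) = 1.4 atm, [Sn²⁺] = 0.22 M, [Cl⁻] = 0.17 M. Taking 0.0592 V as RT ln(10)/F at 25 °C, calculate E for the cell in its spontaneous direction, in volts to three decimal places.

Cl₂/Cl⁻ is the cathode (higher E°), Sn²⁺/Sn the anode: E°cell = +1.37 − (-0.14) = +1.51 V, n = 2.
Overall: Cl₂(g) + Sn(s) → 2 Cl⁻(aq) + Sn²⁺(aq)
Q = [Cl⁻]^2·[Sn²⁺] / (P(Cl₂)); log Q = -2.343.
E = E° − (0.0592/n) log Q = +1.51 − (0.0592/2)(-2.343) = +1.579 V.

+1.579 V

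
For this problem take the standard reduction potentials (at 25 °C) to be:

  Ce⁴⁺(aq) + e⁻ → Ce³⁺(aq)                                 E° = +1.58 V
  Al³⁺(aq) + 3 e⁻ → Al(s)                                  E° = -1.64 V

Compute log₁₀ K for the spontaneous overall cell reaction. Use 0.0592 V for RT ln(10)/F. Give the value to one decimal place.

Cathode: Ce⁴⁺/Ce³⁺; anode: Al³⁺/Al. E°cell = +3.22 V, n = 3.
log K = nE°cell / 0.0592 = (3)(+3.22) / 0.0592 = 163.2.

163.2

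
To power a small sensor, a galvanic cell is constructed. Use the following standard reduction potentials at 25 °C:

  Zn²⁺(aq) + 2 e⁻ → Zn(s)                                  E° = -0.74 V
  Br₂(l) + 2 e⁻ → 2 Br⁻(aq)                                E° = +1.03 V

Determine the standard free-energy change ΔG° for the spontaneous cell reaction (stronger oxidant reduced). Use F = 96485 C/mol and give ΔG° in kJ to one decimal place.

-341.6 kJ

Br₂/Br⁻ (E° = +1.03 V) is the cathode; Zn²⁺/Zn (E° = -0.74 V) is the anode, so E°cell = +1.77 V.
Balancing electrons gives n = 2 (lcm of 2 and 2).
ΔG° = −nFE° = −(2)(96485)(+1.77) = -341,557 J = -341.6 kJ.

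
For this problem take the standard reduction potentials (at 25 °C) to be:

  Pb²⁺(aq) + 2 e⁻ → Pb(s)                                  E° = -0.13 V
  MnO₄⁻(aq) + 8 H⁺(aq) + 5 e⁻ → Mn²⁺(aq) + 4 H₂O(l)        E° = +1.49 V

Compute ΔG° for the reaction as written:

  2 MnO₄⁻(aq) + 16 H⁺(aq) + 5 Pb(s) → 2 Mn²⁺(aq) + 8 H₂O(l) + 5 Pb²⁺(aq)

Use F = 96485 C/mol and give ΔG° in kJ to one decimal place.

-1563.1 kJ

As written, MnO₄⁻/Mn²⁺ is reduced (cathode) and Pb²⁺/Pb is oxidised (anode), so E°cell = (+1.49) − (-0.13) = +1.62 V.
Balancing electrons gives n = 10.
ΔG° = −nFE° = −(10)(96485)(+1.62) = -1,563,057 J = -1563.1 kJ.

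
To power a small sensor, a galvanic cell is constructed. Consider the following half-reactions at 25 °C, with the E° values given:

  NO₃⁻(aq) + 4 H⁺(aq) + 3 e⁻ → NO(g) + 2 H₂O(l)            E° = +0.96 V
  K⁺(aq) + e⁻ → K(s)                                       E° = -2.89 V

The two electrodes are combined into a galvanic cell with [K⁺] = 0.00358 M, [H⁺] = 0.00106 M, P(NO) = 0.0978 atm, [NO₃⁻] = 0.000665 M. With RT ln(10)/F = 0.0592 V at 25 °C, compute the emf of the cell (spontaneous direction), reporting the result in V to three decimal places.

NO₃⁻/NO is the cathode (higher E°), K⁺/K the anode: E°cell = +0.96 − (-2.89) = +3.85 V, n = 3.
Overall: NO₃⁻(aq) + 4 H⁺(aq) + 3 K(s) → NO(g) + 2 H₂O(l) + 3 K⁺(aq)
Q = P(NO)·[K⁺]^3 / ([NO₃⁻]·[H⁺]^4); log Q = 6.728.
E = E° − (0.0592/n) log Q = +3.85 − (0.0592/3)(6.728) = +3.717 V.

+3.717 V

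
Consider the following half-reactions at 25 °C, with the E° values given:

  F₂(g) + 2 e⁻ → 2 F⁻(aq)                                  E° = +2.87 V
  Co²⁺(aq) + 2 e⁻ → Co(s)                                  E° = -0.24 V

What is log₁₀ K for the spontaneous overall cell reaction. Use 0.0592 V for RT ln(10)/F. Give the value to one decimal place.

Cathode: F₂/F⁻; anode: Co²⁺/Co. E°cell = +3.11 V, n = 2.
log K = nE°cell / 0.0592 = (2)(+3.11) / 0.0592 = 105.1.

105.1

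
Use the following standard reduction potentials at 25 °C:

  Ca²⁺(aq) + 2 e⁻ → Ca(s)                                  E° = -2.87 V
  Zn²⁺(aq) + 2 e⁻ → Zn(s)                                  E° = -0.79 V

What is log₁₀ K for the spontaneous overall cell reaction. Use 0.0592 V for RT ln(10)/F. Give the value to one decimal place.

70.3

Cathode: Zn²⁺/Zn; anode: Ca²⁺/Ca. E°cell = +2.08 V, n = 2.
log K = nE°cell / 0.0592 = (2)(+2.08) / 0.0592 = 70.3.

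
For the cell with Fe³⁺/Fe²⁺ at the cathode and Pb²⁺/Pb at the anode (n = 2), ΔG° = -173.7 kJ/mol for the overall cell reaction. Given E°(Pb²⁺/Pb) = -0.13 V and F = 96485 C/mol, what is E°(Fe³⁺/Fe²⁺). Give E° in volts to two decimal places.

+0.77 V

E°cell = −ΔG°/(nF) = −(-173.7×10³)/((2)(96485)) = +0.900 V.
Since Fe³⁺/Fe²⁺ is the cathode and Pb²⁺/Pb the anode, E°cell = E°(Fe³⁺/Fe²⁺) − E°(Pb²⁺/Pb).
So E°(Fe³⁺/Fe²⁺) = E°cell + E°(Pb²⁺/Pb) = +0.900 + (-0.13) = +0.77 V.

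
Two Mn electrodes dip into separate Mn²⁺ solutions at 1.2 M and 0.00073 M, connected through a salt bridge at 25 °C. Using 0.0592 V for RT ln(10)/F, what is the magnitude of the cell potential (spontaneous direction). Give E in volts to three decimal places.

+0.095 V

For a concentration cell E°cell = 0. The 1.2 M side is the cathode (reduction is favoured where [Mn²⁺] is higher).
With n = 2, E = −(0.0592/2) log([Mn²⁺]ₐₙ/[Mn²⁺]꜀ₐₜ) = −(0.0592/2) log(0.00073/1.2) = −(0.0592/2)(-3.216) = +0.095 V.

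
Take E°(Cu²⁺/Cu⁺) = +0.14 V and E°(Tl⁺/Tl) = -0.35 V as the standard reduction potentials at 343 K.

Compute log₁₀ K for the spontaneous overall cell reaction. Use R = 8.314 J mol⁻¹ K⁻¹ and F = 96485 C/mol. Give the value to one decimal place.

7.2

Cathode: Cu²⁺/Cu⁺; anode: Tl⁺/Tl. E°cell = (+0.14) − (-0.35) = +0.49 V, with n = 1.
ΔG° = −nFE° = −RT ln K, so ln K = nFE°/(RT) = (1)(96485)(+0.49) / ((8.314)(343)) = 16.579.
log₁₀ K = 16.579 / ln 10 = 7.2.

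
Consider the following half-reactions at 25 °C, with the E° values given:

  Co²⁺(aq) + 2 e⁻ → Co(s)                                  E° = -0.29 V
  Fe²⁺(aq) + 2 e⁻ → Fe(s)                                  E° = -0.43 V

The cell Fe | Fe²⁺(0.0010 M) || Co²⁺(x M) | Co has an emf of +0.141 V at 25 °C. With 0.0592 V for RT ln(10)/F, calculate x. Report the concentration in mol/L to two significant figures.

0.0011 M

Co²⁺/Co is the cathode, Fe²⁺/Fe the anode: E°cell = +0.14 V, n = 2.
Overall reaction: Co²⁺(aq) + Fe(s) → Co(s) + Fe²⁺(aq); Q = [Fe²⁺]^1/[Co²⁺]^1.
From E = E° − (0.0592/n) log Q: log Q = (E° − E)·n/0.0592 = (+0.14 − (+0.141))·2/0.0592 = -0.0338.
So 1·log[Co²⁺] = 1·log(0.001) − log Q = -3.0000 − (-0.0338) = -2.9662; [Co²⁺] = 10^(-2.9662) ≈ 0.0011 M.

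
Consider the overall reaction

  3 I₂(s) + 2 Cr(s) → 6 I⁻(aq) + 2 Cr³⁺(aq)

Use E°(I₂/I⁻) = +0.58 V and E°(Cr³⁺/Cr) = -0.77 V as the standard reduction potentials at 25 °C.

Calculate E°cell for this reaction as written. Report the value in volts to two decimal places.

The I₂/I⁻ couple has the higher reduction potential, so it is the cathode; Cr³⁺/Cr is oxidised at the anode.
E°cell = E°(cathode) − E°(anode) = (+0.58) − (-0.77) = +1.35 V.
Since E°cell > 0, the reaction is spontaneous under standard conditions.

+1.35 V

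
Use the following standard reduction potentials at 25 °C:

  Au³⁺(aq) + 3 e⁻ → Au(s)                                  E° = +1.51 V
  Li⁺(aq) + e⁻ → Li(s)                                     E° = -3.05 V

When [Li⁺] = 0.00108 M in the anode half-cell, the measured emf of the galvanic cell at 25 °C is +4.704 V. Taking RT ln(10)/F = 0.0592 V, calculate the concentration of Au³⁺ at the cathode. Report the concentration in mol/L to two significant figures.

Au³⁺/Au is the cathode, Li⁺/Li the anode: E°cell = +4.56 V, n = 3.
Overall reaction: Au³⁺(aq) + 3 Li(s) → Au(s) + 3 Li⁺(aq); Q = [Li⁺]^3/[Au³⁺]^1.
From E = E° − (0.0592/n) log Q: log Q = (E° − E)·n/0.0592 = (+4.56 − (+4.704))·3/0.0592 = -7.2973.
So 1·log[Au³⁺] = 3·log(0.00108) − log Q = -8.8997 − (-7.2973) = -1.6024; [Au³⁺] = 10^(-1.6024) ≈ 0.025 M.

0.025 M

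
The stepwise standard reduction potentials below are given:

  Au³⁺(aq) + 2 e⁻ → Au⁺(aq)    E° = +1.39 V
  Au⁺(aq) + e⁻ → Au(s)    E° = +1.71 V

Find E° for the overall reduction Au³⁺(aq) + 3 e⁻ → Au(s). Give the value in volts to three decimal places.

+1.497 V

Standard free energies of sequential steps add: ΔG°₃ = ΔG°₁ + ΔG°₂, so n₃E°₃ = n₁E°₁ + n₂E°₂.
E°₃ = (2×+1.39 + 1×+1.71) / 3 = (+4.490) / 3 = +1.497 V.
E° values themselves are not directly additive — weighting by electron count is essential.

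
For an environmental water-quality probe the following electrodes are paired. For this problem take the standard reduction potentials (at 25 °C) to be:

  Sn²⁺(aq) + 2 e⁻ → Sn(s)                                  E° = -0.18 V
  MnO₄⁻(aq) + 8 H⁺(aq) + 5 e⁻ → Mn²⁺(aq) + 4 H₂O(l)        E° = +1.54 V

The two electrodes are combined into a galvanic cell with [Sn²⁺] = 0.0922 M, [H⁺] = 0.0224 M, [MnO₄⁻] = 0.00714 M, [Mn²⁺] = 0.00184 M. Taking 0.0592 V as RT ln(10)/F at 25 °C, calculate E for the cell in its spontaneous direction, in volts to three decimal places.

+1.601 V

MnO₄⁻/Mn²⁺ is the cathode (higher E°), Sn²⁺/Sn the anode: E°cell = +1.54 − (-0.18) = +1.72 V, n = 10.
Overall: 2 MnO₄⁻(aq) + 16 H⁺(aq) + 5 Sn(s) → 2 Mn²⁺(aq) + 8 H₂O(l) + 5 Sn²⁺(aq)
Q = [Mn²⁺]^2·[Sn²⁺]^5 / ([MnO₄⁻]^2·[H⁺]^16); log Q = 20.042.
E = E° − (0.0592/n) log Q = +1.72 − (0.0592/10)(20.042) = +1.601 V.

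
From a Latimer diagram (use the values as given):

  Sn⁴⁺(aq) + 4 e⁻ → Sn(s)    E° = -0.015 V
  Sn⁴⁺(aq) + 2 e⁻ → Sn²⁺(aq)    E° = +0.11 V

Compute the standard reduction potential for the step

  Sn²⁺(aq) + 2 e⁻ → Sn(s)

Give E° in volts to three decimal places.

-0.140 V

Sequential free energies add, so n₃E°₃ = n₁E°₁ + n₂E°₂.
With n₃ = 4, and the known step contributing 2×(+0.11) V, the unknown satisfies 2·E° = 4×(-0.015) − 2×(+0.11) = -0.280.
E° = -0.280 / 2 = -0.140 V.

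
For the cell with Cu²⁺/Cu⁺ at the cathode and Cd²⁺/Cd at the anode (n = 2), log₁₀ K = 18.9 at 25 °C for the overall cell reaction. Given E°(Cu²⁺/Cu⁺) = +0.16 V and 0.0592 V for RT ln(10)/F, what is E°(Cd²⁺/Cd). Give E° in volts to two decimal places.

-0.40 V

E°cell = (0.0592/n)·log K = (0.0592/2)(18.9) = +0.559 V.
Since Cu²⁺/Cu⁺ is the cathode and Cd²⁺/Cd the anode, E°cell = E°(Cu²⁺/Cu⁺) − E°(Cd²⁺/Cd).
So E°(Cd²⁺/Cd) = E°(Cu²⁺/Cu⁺) − E°cell = (+0.16) − (+0.559) = -0.40 V.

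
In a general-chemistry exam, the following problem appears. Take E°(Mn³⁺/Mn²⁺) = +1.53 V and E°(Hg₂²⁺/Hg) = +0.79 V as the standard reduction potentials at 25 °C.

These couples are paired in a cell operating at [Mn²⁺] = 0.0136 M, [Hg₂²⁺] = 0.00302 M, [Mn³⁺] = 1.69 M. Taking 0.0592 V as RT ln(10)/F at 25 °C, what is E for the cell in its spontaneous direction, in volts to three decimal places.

Mn³⁺/Mn²⁺ is the cathode (higher E°), Hg₂²⁺/Hg the anode: E°cell = +1.53 − (+0.79) = +0.74 V, n = 2.
Overall: 2 Mn³⁺(aq) + 2 Hg(l) → 2 Mn²⁺(aq) + Hg₂²⁺(aq)
Q = [Mn²⁺]^2·[Hg₂²⁺] / ([Mn³⁺]^2); log Q = -6.709.
E = E° − (0.0592/n) log Q = +0.74 − (0.0592/2)(-6.709) = +0.939 V.

+0.939 V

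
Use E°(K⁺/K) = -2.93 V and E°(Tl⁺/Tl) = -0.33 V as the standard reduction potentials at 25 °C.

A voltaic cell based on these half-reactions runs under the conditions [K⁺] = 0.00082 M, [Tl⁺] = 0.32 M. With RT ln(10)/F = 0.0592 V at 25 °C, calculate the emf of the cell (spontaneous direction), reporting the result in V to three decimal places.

+2.753 V

Tl⁺/Tl is the cathode (higher E°), K⁺/K the anode: E°cell = -0.33 − (-2.93) = +2.60 V, n = 1.
Overall: Tl⁺(aq) + K(s) → Tl(s) + K⁺(aq)
Q = [K⁺] / ([Tl⁺]); log Q = -2.591.
E = E° − (0.0592/n) log Q = +2.60 − (0.0592/1)(-2.591) = +2.753 V.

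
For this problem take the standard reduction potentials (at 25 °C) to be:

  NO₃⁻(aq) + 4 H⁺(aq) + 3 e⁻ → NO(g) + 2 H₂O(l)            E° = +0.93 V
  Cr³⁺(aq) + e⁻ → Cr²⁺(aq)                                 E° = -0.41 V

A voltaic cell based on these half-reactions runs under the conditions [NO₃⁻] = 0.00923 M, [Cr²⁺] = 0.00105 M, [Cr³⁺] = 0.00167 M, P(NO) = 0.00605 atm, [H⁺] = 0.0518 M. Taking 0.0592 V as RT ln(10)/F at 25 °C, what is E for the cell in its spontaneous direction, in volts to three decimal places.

+1.230 V

NO₃⁻/NO is the cathode (higher E°), Cr³⁺/Cr²⁺ the anode: E°cell = +0.93 − (-0.41) = +1.34 V, n = 3.
Overall: NO₃⁻(aq) + 4 H⁺(aq) + 3 Cr²⁺(aq) → NO(g) + 2 H₂O(l) + 3 Cr³⁺(aq)
Q = P(NO)·[Cr³⁺]^3 / ([NO₃⁻]·[H⁺]^4·[Cr²⁺]^3); log Q = 5.564.
E = E° − (0.0592/n) log Q = +1.34 − (0.0592/3)(5.564) = +1.230 V.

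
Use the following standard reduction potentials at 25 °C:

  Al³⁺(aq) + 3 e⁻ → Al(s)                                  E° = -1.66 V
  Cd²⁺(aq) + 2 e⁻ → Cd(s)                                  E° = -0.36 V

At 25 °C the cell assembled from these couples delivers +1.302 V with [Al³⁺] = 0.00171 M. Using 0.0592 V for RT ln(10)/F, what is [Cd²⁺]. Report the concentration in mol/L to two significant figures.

0.017 M

Cd²⁺/Cd is the cathode, Al³⁺/Al the anode: E°cell = +1.30 V, n = 6.
Overall reaction: 3 Cd²⁺(aq) + 2 Al(s) → 3 Cd(s) + 2 Al³⁺(aq); Q = [Al³⁺]^2/[Cd²⁺]^3.
From E = E° − (0.0592/n) log Q: log Q = (E° − E)·n/0.0592 = (+1.30 − (+1.302))·6/0.0592 = -0.2027.
So 3·log[Cd²⁺] = 2·log(0.00171) − log Q = -5.5340 − (-0.2027) = -5.3313; log[Cd²⁺] = -5.3313 / 3 = -1.7771; [Cd²⁺] = 10^(-1.7771) ≈ 0.017 M.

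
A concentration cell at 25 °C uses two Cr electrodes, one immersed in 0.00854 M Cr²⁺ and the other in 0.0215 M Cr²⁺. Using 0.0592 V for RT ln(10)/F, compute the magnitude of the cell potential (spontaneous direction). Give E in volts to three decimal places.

+0.012 V

For a concentration cell E°cell = 0. The 0.0215 M side is the cathode (reduction is favoured where [Cr²⁺] is higher).
With n = 2, E = −(0.0592/2) log([Cr²⁺]ₐₙ/[Cr²⁺]꜀ₐₜ) = −(0.0592/2) log(0.00854/0.0215) = −(0.0592/2)(-0.401) = +0.012 V.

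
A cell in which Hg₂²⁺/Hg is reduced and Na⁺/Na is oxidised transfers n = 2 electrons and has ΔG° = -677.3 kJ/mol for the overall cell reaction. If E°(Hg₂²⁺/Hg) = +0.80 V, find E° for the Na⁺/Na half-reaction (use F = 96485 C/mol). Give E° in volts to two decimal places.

E°cell = −ΔG°/(nF) = −(-677.3×10³)/((2)(96485)) = +3.510 V.
Since Hg₂²⁺/Hg is the cathode and Na⁺/Na the anode, E°cell = E°(Hg₂²⁺/Hg) − E°(Na⁺/Na).
So E°(Na⁺/Na) = E°(Hg₂²⁺/Hg) − E°cell = (+0.80) − (+3.510) = -2.71 V.

-2.71 V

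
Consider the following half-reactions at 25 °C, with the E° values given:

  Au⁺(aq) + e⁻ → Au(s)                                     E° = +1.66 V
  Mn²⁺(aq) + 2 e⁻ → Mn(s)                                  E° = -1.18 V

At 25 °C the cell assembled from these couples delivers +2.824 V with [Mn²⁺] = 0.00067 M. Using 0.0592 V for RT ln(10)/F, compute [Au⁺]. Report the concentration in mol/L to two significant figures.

0.014 M

Au⁺/Au is the cathode, Mn²⁺/Mn the anode: E°cell = +2.84 V, n = 2.
Overall reaction: 2 Au⁺(aq) + Mn(s) → 2 Au(s) + Mn²⁺(aq); Q = [Mn²⁺]^1/[Au⁺]^2.
From E = E° − (0.0592/n) log Q: log Q = (E° − E)·n/0.0592 = (+2.84 − (+2.824))·2/0.0592 = 0.5405.
So 2·log[Au⁺] = 1·log(0.00067) − log Q = -3.1739 − (0.5405) = -3.7144; log[Au⁺] = -3.7144 / 2 = -1.8572; [Au⁺] = 10^(-1.8572) ≈ 0.014 M.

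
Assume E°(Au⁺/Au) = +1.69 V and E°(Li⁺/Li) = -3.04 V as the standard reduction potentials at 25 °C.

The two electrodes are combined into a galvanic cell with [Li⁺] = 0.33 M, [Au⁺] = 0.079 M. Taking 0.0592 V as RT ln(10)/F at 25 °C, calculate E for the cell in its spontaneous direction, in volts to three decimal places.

+4.693 V

Au⁺/Au is the cathode (higher E°), Li⁺/Li the anode: E°cell = +1.69 − (-3.04) = +4.73 V, n = 1.
Overall: Au⁺(aq) + Li(s) → Au(s) + Li⁺(aq)
Q = [Li⁺] / ([Au⁺]); log Q = 0.621.
E = E° − (0.0592/n) log Q = +4.73 − (0.0592/1)(0.621) = +4.693 V.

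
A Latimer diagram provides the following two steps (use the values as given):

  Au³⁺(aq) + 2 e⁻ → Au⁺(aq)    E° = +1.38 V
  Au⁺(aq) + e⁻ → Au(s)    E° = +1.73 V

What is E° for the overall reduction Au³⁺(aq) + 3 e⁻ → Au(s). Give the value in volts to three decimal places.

+1.497 V

Standard free energies of sequential steps add: ΔG°₃ = ΔG°₁ + ΔG°₂, so n₃E°₃ = n₁E°₁ + n₂E°₂.
E°₃ = (2×+1.38 + 1×+1.73) / 3 = (+4.490) / 3 = +1.497 V.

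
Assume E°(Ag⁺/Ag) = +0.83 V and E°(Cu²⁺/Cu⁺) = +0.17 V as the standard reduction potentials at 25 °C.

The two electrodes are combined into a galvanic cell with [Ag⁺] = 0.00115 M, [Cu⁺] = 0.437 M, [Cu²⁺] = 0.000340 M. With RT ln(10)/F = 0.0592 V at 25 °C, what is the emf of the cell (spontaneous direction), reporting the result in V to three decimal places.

+0.670 V

Ag⁺/Ag is the cathode (higher E°), Cu²⁺/Cu⁺ the anode: E°cell = +0.83 − (+0.17) = +0.66 V, n = 1.
Overall: Ag⁺(aq) + Cu⁺(aq) → Ag(s) + Cu²⁺(aq)
Q = [Cu²⁺] / ([Ag⁺]·[Cu⁺]); log Q = -0.170.
E = E° − (0.0592/n) log Q = +0.66 − (0.0592/1)(-0.170) = +0.670 V.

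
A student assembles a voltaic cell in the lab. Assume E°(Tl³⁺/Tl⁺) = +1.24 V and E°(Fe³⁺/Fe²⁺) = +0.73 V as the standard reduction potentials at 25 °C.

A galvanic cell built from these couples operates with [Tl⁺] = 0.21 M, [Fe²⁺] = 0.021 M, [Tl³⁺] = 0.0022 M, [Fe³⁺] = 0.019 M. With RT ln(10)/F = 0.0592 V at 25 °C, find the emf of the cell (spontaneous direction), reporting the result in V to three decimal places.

+0.454 V

Tl³⁺/Tl⁺ is the cathode (higher E°), Fe³⁺/Fe²⁺ the anode: E°cell = +1.24 − (+0.73) = +0.51 V, n = 2.
Overall: Tl³⁺(aq) + 2 Fe²⁺(aq) → Tl⁺(aq) + 2 Fe³⁺(aq)
Q = [Tl⁺]·[Fe³⁺]^2 / ([Tl³⁺]·[Fe²⁺]^2); log Q = 1.893.
E = E° − (0.0592/n) log Q = +0.51 − (0.0592/2)(1.893) = +0.454 V.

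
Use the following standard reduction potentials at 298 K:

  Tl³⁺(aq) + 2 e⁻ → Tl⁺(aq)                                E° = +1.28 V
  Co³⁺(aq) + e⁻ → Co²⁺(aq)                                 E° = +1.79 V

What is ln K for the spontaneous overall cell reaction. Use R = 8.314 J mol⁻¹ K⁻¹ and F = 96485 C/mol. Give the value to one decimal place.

39.7

Cathode: Co³⁺/Co²⁺; anode: Tl³⁺/Tl⁺. E°cell = (+1.79) − (+1.28) = +0.51 V, with n = 2.
ΔG° = −nFE° = −RT ln K, so ln K = nFE°/(RT) = (2)(96485)(+0.51) / ((8.314)(298)) = 39.722.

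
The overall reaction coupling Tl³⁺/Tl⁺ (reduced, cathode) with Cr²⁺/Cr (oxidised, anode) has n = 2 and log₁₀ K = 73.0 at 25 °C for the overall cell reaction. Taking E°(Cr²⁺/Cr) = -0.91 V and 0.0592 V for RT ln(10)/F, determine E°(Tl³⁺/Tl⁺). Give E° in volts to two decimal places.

+1.25 V

E°cell = (0.0592/n)·log K = (0.0592/2)(73.0) = +2.161 V.
Since Tl³⁺/Tl⁺ is the cathode and Cr²⁺/Cr the anode, E°cell = E°(Tl³⁺/Tl⁺) − E°(Cr²⁺/Cr).
So E°(Tl³⁺/Tl⁺) = E°cell + E°(Cr²⁺/Cr) = +2.161 + (-0.91) = +1.25 V.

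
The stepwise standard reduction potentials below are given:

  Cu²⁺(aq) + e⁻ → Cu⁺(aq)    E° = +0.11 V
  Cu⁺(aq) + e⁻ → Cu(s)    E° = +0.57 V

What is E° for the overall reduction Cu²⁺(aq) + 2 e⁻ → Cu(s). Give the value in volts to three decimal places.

+0.340 V

Since ΔG° = −nFE° is additive over sequential reductions, n₃E°₃ = n₁E°₁ + n₂E°₂.
E°₃ = (1×+0.11 + 1×+0.57) / 2 = (+0.680) / 2 = +0.340 V.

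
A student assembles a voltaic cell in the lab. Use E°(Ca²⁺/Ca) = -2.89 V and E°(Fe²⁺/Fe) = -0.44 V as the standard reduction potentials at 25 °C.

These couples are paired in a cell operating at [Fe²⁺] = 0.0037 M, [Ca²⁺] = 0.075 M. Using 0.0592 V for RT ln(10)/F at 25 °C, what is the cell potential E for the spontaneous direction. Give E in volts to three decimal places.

+2.411 V

Fe²⁺/Fe is the cathode (higher E°), Ca²⁺/Ca the anode: E°cell = -0.44 − (-2.89) = +2.45 V, n = 2.
Overall: Fe²⁺(aq) + Ca(s) → Fe(s) + Ca²⁺(aq)
Q = [Ca²⁺] / ([Fe²⁺]); log Q = 1.307.
E = E° − (0.0592/n) log Q = +2.45 − (0.0592/2)(1.307) = +2.411 V.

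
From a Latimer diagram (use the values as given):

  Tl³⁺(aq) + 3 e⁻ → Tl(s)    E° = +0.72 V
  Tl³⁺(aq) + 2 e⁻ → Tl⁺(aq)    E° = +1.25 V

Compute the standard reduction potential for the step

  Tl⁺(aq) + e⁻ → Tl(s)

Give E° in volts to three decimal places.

Sequential free energies add, so n₃E°₃ = n₁E°₁ + n₂E°₂.
With n₃ = 3, and the known step contributing 2×(+1.25) V, the unknown satisfies 1·E° = 3×(+0.72) − 2×(+1.25) = -0.340.
E° = -0.340 / 1 = -0.340 V.

-0.340 V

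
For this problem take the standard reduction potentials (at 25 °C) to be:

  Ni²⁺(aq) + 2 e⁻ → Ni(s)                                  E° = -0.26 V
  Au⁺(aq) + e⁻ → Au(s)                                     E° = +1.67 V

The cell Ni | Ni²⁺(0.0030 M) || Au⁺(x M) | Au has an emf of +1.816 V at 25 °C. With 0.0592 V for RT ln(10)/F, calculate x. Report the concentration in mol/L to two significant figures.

Au⁺/Au is the cathode, Ni²⁺/Ni the anode: E°cell = +1.93 V, n = 2.
Overall reaction: 2 Au⁺(aq) + Ni(s) → 2 Au(s) + Ni²⁺(aq); Q = [Ni²⁺]^1/[Au⁺]^2.
From E = E° − (0.0592/n) log Q: log Q = (E° − E)·n/0.0592 = (+1.93 − (+1.816))·2/0.0592 = 3.8514.
So 2·log[Au⁺] = 1·log(0.003) − log Q = -2.5229 − (3.8514) = -6.3743; log[Au⁺] = -6.3743 / 2 = -3.1871; [Au⁺] = 10^(-3.1871) ≈ 0.00065 M.

0.00065 M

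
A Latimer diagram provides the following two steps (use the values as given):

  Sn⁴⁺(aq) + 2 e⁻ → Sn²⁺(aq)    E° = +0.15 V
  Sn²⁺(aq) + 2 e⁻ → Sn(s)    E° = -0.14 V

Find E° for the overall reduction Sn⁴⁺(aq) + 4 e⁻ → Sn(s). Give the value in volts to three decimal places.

Standard free energies of sequential steps add: ΔG°₃ = ΔG°₁ + ΔG°₂, so n₃E°₃ = n₁E°₁ + n₂E°₂.
E°₃ = (2×+0.15 + 2×-0.14) / 4 = (+0.020) / 4 = +0.005 V.

+0.005 V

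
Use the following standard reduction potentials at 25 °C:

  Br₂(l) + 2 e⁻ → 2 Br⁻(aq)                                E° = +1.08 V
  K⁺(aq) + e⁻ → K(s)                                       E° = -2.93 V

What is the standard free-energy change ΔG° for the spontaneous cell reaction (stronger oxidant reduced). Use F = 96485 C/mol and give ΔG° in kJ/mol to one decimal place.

-773.8 kJ/mol

Br₂/Br⁻ (E° = +1.08 V) is the cathode; K⁺/K (E° = -2.93 V) is the anode, so E°cell = +4.01 V.
Balancing electrons gives n = 2 (lcm of 2 and 1).
ΔG° = −nFE° = −(2)(96485)(+4.01) = -773,810 J = -773.8 kJ/mol.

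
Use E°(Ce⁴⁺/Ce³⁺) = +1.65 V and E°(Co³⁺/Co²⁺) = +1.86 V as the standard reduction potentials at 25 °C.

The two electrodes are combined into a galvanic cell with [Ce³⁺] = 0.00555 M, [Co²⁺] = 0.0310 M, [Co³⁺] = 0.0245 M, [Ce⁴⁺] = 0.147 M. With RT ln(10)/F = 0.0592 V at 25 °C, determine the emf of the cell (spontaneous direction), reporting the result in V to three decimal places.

+0.120 V

Co³⁺/Co²⁺ is the cathode (higher E°), Ce⁴⁺/Ce³⁺ the anode: E°cell = +1.86 − (+1.65) = +0.21 V, n = 1.
Overall: Co³⁺(aq) + Ce³⁺(aq) → Co²⁺(aq) + Ce⁴⁺(aq)
Q = [Co²⁺]·[Ce⁴⁺] / ([Co³⁺]·[Ce³⁺]); log Q = 1.525.
E = E° − (0.0592/n) log Q = +0.21 − (0.0592/1)(1.525) = +0.120 V.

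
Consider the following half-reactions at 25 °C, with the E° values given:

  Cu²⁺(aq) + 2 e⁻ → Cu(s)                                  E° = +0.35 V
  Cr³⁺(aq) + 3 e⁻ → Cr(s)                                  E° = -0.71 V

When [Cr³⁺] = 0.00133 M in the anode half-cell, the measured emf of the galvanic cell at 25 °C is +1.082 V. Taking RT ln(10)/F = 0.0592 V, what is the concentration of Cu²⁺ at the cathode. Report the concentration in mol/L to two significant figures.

0.067 M

Cu²⁺/Cu is the cathode, Cr³⁺/Cr the anode: E°cell = +1.06 V, n = 6.
Overall reaction: 3 Cu²⁺(aq) + 2 Cr(s) → 3 Cu(s) + 2 Cr³⁺(aq); Q = [Cr³⁺]^2/[Cu²⁺]^3.
From E = E° − (0.0592/n) log Q: log Q = (E° − E)·n/0.0592 = (+1.06 − (+1.082))·6/0.0592 = -2.2297.
So 3·log[Cu²⁺] = 2·log(0.00133) − log Q = -5.7523 − (-2.2297) = -3.5226; log[Cu²⁺] = -3.5226 / 3 = -1.1742; [Cu²⁺] = 10^(-1.1742) ≈ 0.067 M.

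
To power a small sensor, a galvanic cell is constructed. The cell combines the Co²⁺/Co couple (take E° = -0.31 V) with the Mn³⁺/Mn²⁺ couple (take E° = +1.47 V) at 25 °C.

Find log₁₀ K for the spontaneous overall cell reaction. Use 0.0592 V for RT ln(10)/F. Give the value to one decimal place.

60.1

Cathode: Mn³⁺/Mn²⁺; anode: Co²⁺/Co. E°cell = +1.78 V, n = 2.
log K = nE°cell / 0.0592 = (2)(+1.78) / 0.0592 = 60.1.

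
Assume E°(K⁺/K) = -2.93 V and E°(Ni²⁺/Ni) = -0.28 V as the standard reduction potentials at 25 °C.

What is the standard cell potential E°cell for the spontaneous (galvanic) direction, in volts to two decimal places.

The Ni²⁺/Ni couple has the higher reduction potential, so it is the cathode; K⁺/K is oxidised at the anode.
E°cell = E°(cathode) − E°(anode) = (-0.28) − (-2.93) = +2.65 V.

+2.65 V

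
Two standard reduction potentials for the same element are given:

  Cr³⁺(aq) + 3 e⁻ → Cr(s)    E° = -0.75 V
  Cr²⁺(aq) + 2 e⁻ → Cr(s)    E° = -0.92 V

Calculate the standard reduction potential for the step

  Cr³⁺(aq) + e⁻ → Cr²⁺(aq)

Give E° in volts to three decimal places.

-0.410 V

Sequential free energies add, so n₃E°₃ = n₁E°₁ + n₂E°₂.
With n₃ = 3, and the known step contributing 2×(-0.92) V, the unknown satisfies 1·E° = 3×(-0.75) − 2×(-0.92) = -0.410.
E° = -0.410 / 1 = -0.410 V.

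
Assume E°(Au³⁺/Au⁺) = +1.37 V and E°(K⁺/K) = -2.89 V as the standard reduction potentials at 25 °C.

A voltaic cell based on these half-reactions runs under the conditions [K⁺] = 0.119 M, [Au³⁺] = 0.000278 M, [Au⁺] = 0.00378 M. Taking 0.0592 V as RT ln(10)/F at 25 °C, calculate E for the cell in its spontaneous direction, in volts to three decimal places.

+4.281 V

Au³⁺/Au⁺ is the cathode (higher E°), K⁺/K the anode: E°cell = +1.37 − (-2.89) = +4.26 V, n = 2.
Overall: Au³⁺(aq) + 2 K(s) → Au⁺(aq) + 2 K⁺(aq)
Q = [Au⁺]·[K⁺]^2 / ([Au³⁺]); log Q = -0.715.
E = E° − (0.0592/n) log Q = +4.26 − (0.0592/2)(-0.715) = +4.281 V.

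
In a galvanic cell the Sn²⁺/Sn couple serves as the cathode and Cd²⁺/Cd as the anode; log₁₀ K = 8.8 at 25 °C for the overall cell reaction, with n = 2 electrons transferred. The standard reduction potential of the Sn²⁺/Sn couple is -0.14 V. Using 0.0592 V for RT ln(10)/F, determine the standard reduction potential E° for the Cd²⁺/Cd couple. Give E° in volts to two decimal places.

-0.40 V

E°cell = (0.0592/n)·log K = (0.0592/2)(8.8) = +0.260 V.
Since Sn²⁺/Sn is the cathode and Cd²⁺/Cd the anode, E°cell = E°(Sn²⁺/Sn) − E°(Cd²⁺/Cd).
So E°(Cd²⁺/Cd) = E°(Sn²⁺/Sn) − E°cell = (-0.14) − (+0.260) = -0.40 V.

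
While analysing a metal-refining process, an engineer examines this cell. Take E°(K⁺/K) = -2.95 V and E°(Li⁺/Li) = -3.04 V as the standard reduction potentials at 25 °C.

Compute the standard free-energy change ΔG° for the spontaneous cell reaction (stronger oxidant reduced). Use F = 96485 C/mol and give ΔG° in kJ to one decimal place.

-8.7 kJ

K⁺/K (E° = -2.95 V) is the cathode; Li⁺/Li (E° = -3.04 V) is the anode, so E°cell = +0.09 V.
Balancing electrons gives n = 1 (lcm of 1 and 1).
ΔG° = −nFE° = −(1)(96485)(+0.09) = -8,684 J = -8.7 kJ.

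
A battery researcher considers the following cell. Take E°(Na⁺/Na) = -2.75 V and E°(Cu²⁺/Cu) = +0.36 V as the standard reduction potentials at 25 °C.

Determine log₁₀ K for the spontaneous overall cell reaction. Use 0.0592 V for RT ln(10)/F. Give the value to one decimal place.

Cathode: Cu²⁺/Cu; anode: Na⁺/Na. E°cell = +3.11 V, n = 2.
log K = nE°cell / 0.0592 = (2)(+3.11) / 0.0592 = 105.1.

105.1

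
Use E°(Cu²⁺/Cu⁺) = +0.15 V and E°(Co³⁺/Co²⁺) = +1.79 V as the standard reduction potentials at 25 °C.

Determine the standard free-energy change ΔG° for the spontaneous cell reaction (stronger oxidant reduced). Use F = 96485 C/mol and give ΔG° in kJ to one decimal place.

Co³⁺/Co²⁺ (E° = +1.79 V) is the cathode; Cu²⁺/Cu⁺ (E° = +0.15 V) is the anode, so E°cell = +1.64 V.
Balancing electrons gives n = 1 (lcm of 1 and 1).
ΔG° = −nFE° = −(1)(96485)(+1.64) = -158,235 J = -158.2 kJ.

-158.2 kJ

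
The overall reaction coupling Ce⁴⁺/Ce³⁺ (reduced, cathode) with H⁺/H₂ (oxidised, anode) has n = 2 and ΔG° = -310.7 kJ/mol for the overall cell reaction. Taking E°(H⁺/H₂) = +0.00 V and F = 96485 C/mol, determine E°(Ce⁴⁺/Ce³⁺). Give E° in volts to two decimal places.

E°cell = −ΔG°/(nF) = −(-310.7×10³)/((2)(96485)) = +1.610 V.
Since Ce⁴⁺/Ce³⁺ is the cathode and H⁺/H₂ the anode, E°cell = E°(Ce⁴⁺/Ce³⁺) − E°(H⁺/H₂).
So E°(Ce⁴⁺/Ce³⁺) = E°cell + E°(H⁺/H₂) = +1.610 + (+0.00) = +1.61 V.

+1.61 V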